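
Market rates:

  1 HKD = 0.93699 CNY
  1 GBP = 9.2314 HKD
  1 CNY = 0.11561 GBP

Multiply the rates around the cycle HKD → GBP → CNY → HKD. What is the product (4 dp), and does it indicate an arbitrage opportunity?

1.0000 (no arbitrage)

Around HKD → GBP → CNY → HKD: 1 ÷ 9.2314 ÷ 0.11561 ÷ 0.93699 = 1.000005
Product ≈ 1 (deviation 0.000%, within rounding noise).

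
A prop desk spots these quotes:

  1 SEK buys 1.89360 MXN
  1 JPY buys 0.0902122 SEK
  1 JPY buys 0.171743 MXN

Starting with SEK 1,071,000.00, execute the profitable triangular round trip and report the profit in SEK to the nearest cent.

Profit: SEK 5,750.29

Profitable loop is SEK → JPY → MXN → SEK:
SEK 1,071,000.00 ÷ 0.0902122 = JPY 11,872,008
JPY 11,872,008 × 0.171743 = MXN 2,038,934.35
MXN 2,038,934.35 ÷ 1.89360 = SEK 1,076,750.29
Profit = SEK 1,076,750.29 − SEK 1,071,000.00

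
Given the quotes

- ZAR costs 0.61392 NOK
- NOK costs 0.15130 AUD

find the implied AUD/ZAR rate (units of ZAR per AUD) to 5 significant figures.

AUD/ZAR = 10.766

1 AUD ÷ 0.15130 = 6.60939 NOK
6.60939 NOK ÷ 0.61392 = 10.7659 ZAR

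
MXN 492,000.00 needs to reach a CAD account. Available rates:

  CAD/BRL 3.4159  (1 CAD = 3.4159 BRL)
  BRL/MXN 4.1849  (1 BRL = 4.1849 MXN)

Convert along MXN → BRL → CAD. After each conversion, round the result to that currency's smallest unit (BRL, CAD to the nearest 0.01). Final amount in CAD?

CAD 34,417.15

MXN 492,000.00 ÷ 4.1849 = BRL 117,565.53
BRL 117,565.53 ÷ 3.4159 = CAD 34,417.15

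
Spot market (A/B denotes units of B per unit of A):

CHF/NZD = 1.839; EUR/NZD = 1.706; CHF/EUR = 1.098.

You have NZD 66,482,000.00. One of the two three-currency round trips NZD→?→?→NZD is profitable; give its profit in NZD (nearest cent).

Profitable loop is NZD → CHF → EUR → NZD:
NZD 66,482,000.00 ÷ 1.839 = CHF 36,151,169.11
CHF 36,151,169.11 × 1.098 = EUR 39,693,983.69
EUR 39,693,983.69 × 1.706 = NZD 67,717,936.17
Profit = NZD 67,717,936.17 − NZD 66,482,000.00

Profit: NZD 1,235,936.17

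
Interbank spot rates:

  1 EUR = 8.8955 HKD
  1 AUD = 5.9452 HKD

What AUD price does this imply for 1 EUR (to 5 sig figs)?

EUR/AUD = 1.4962

1 EUR × 8.8955 = 8.8955 HKD
8.8955 HKD ÷ 5.9452 = 1.49625 AUD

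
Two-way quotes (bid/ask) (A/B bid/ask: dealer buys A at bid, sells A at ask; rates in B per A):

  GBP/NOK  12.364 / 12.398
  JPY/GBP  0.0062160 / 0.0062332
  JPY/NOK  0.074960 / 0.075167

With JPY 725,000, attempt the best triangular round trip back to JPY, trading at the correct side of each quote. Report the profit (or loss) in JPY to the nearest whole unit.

Best loop JPY → GBP → NOK → JPY:
JPY 725,000 × 0.0062160 (sell JPY at bid) = GBP 4,506.60
GBP 4,506.60 × 12.364 (sell GBP at bid) = NOK 55,719.60
NOK 55,719.60 ÷ 0.075167 (buy JPY at ask) = JPY 741,277

Net profit: JPY 16,277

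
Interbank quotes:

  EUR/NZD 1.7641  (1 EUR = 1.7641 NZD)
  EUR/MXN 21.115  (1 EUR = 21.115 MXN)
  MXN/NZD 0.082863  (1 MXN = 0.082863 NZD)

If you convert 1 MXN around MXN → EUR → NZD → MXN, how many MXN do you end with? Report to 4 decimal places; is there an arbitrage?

Around MXN → EUR → NZD → MXN: 1 ÷ 21.115 × 1.7641 ÷ 0.082863 = 1.008258
Product > 1; profitable direction is MXN → EUR → NZD → MXN.

1.0083 (arbitrage exists)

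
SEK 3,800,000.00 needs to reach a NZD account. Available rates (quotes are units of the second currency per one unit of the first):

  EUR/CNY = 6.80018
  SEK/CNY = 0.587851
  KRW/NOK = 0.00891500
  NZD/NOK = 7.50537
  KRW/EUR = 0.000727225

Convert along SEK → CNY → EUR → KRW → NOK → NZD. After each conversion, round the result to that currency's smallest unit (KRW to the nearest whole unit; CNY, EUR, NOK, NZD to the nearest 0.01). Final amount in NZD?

NZD 536,550.86

SEK 3,800,000.00 × 0.587851 = CNY 2,233,833.80
CNY 2,233,833.80 ÷ 6.80018 = EUR 328,496.28
EUR 328,496.28 ÷ 0.000727225 = KRW 451,712,029
KRW 451,712,029 × 0.00891500 = NOK 4,027,012.74
NOK 4,027,012.74 ÷ 7.50537 = NZD 536,550.86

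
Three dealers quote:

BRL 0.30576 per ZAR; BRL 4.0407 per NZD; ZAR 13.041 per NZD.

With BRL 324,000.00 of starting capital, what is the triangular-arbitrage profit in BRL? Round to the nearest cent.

Profit: BRL 4,329.61

Profitable loop is BRL → ZAR → NZD → BRL:
BRL 324,000.00 ÷ 0.30576 = ZAR 1,059,654.63
ZAR 1,059,654.63 ÷ 13.041 = NZD 81,255.63
NZD 81,255.63 × 4.0407 = BRL 328,329.61
Profit = BRL 328,329.61 − BRL 324,000.00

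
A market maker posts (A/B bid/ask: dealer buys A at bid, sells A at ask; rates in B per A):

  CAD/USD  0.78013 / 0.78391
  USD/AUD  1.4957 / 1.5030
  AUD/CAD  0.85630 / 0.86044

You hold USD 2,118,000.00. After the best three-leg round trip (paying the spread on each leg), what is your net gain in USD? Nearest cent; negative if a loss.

Best loop USD → AUD → CAD → USD:
USD 2,118,000.00 × 1.4957 (sell USD at bid) = AUD 3,167,892.60
AUD 3,167,892.60 × 0.85630 (sell AUD at bid) = CAD 2,712,666.43
CAD 2,712,666.43 × 0.78013 (sell CAD at bid) = USD 2,116,232.46

Net result: USD -1,767.54 (no profitable arbitrage after spreads)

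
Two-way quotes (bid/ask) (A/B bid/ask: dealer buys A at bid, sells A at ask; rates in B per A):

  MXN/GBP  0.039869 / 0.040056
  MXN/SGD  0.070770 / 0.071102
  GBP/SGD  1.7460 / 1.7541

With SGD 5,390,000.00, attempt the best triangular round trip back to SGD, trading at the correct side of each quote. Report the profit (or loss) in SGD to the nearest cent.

Best loop SGD → GBP → MXN → SGD:
SGD 5,390,000.00 ÷ 1.7541 (buy GBP at ask) = GBP 3,072,800.87
GBP 3,072,800.87 ÷ 0.040056 (buy MXN at ask) = MXN 76,712,623.99
MXN 76,712,623.99 × 0.070770 (sell MXN at bid) = SGD 5,428,952.40

Net profit: SGD 38,952.40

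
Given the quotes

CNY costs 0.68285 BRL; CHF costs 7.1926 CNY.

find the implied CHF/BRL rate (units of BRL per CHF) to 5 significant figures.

CHF/BRL = 4.9115

1 CHF × 7.1926 = 7.1926 CNY
7.1926 CNY × 0.68285 = 4.91147 BRL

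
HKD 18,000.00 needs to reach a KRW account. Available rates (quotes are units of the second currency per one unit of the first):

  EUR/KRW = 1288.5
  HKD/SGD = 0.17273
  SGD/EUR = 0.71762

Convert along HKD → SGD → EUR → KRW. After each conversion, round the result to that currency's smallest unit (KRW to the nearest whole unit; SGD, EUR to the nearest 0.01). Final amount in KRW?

KRW 2,874,875

HKD 18,000.00 × 0.17273 = SGD 3,109.14
SGD 3,109.14 × 0.71762 = EUR 2,231.18
EUR 2,231.18 × 1288.5 = KRW 2,874,875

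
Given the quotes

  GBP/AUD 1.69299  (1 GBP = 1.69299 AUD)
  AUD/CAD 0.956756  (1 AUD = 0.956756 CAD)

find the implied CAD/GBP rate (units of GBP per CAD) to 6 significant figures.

CAD/GBP = 0.617368

1 CAD ÷ 0.956756 = 1.0452 AUD
1.0452 AUD ÷ 1.69299 = 0.617368 GBP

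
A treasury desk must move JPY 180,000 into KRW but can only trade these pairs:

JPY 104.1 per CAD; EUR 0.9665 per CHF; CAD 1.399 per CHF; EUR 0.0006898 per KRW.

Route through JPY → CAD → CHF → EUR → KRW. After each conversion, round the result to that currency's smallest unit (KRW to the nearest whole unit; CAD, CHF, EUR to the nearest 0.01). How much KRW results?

KRW 1,731,748

JPY 180,000 ÷ 104.1 = CAD 1,729.11
CAD 1,729.11 ÷ 1.399 = CHF 1,235.96
CHF 1,235.96 × 0.9665 = EUR 1,194.56
EUR 1,194.56 ÷ 0.0006898 = KRW 1,731,748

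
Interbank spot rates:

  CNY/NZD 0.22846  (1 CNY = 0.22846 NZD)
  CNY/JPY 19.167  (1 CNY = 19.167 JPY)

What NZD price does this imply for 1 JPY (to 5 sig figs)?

1 JPY ÷ 19.167 = 0.052173 CNY
0.052173 CNY × 0.22846 = 0.0119194 NZD

JPY/NZD = 0.011919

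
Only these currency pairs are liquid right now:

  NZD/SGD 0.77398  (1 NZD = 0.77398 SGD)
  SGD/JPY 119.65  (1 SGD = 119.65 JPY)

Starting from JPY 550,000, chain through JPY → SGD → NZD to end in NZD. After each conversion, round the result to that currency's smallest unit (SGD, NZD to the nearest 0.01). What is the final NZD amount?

NZD 5,939.09

JPY 550,000 ÷ 119.65 = SGD 4,596.74
SGD 4,596.74 ÷ 0.77398 = NZD 5,939.09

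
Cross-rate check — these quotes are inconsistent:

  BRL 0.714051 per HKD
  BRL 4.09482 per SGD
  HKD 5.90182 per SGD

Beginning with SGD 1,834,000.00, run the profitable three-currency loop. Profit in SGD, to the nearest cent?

Profit: SGD 53,468.48

Profitable loop is SGD → HKD → BRL → SGD:
SGD 1,834,000.00 × 5.90182 = HKD 10,823,937.88
HKD 10,823,937.88 × 0.714051 = BRL 7,728,843.67
BRL 7,728,843.67 ÷ 4.09482 = SGD 1,887,468.48
Profit = SGD 1,887,468.48 − SGD 1,834,000.00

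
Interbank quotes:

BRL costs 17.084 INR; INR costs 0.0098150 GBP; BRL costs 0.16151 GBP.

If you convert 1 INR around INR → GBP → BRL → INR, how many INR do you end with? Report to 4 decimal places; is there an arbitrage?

Around INR → GBP → BRL → INR: 1 × 0.0098150 ÷ 0.16151 × 17.084 = 1.038199
Product > 1; profitable direction is INR → GBP → BRL → INR.

1.0382 (arbitrage exists)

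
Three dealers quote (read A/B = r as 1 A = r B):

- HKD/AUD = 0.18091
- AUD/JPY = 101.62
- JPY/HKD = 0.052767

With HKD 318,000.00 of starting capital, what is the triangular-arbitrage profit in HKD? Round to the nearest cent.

Profitable loop is HKD → JPY → AUD → HKD:
HKD 318,000.00 ÷ 0.052767 = JPY 6,026,494
JPY 6,026,494 ÷ 101.62 = AUD 59,304.21
AUD 59,304.21 ÷ 0.18091 = HKD 327,810.57
Profit = HKD 327,810.57 − HKD 318,000.00

Profit: HKD 9,810.57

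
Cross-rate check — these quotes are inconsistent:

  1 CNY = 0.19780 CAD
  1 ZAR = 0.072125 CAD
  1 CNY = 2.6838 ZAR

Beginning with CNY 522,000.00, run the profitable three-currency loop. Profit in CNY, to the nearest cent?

Profitable loop is CNY → CAD → ZAR → CNY:
CNY 522,000.00 × 0.19780 = CAD 103,251.60
CAD 103,251.60 ÷ 0.072125 = ZAR 1,431,564.64
ZAR 1,431,564.64 ÷ 2.6838 = CNY 533,409.59
Profit = CNY 533,409.59 − CNY 522,000.00

Profit: CNY 11,409.59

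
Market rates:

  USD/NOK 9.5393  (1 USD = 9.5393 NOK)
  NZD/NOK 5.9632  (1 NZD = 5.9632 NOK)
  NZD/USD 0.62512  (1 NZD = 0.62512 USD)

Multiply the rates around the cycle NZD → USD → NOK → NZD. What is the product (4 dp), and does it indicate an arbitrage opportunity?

Around NZD → USD → NOK → NZD: 1 × 0.62512 × 9.5393 ÷ 5.9632 = 1.000001
Product ≈ 1 (deviation 0.000%, within rounding noise).

1.0000 (no arbitrage)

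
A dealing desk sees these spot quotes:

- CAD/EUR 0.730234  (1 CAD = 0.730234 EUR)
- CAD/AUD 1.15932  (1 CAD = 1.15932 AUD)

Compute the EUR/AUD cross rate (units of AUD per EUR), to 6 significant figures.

1 EUR ÷ 0.730234 = 1.36942 CAD
1.36942 CAD × 1.15932 = 1.5876 AUD

EUR/AUD = 1.58760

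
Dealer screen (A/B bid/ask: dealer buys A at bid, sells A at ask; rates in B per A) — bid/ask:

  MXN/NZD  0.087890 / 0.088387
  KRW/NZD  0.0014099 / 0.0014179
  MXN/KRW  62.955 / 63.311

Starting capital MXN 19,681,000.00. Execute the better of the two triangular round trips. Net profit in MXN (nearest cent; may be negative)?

Net profit: MXN 83,112.02

Best loop MXN → KRW → NZD → MXN:
MXN 19,681,000.00 × 62.955 (sell MXN at bid) = KRW 1,239,017,355
KRW 1,239,017,355 × 0.0014099 (sell KRW at bid) = NZD 1,746,890.57
NZD 1,746,890.57 ÷ 0.088387 (buy MXN at ask) = MXN 19,764,112.02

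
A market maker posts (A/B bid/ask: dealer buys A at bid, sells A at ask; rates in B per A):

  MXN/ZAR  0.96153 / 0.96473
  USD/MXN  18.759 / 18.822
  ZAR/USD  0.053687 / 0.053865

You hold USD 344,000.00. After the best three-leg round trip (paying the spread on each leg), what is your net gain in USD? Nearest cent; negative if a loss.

Net profit: USD 7,706.36

Best loop USD → ZAR → MXN → USD:
USD 344,000.00 ÷ 0.053865 (buy ZAR at ask) = ZAR 6,386,336.21
ZAR 6,386,336.21 ÷ 0.96473 (buy MXN at ask) = MXN 6,619,817.16
MXN 6,619,817.16 ÷ 18.822 (buy USD at ask) = USD 351,706.36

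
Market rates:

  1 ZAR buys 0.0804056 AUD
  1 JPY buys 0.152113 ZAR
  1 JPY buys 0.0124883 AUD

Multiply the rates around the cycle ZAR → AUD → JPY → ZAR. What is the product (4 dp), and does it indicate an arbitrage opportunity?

Around ZAR → AUD → JPY → ZAR: 1 × 0.0804056 ÷ 0.0124883 × 0.152113 = 0.979376
Product < 1; profitable direction is ZAR → JPY → AUD → ZAR.

0.9794 (arbitrage exists)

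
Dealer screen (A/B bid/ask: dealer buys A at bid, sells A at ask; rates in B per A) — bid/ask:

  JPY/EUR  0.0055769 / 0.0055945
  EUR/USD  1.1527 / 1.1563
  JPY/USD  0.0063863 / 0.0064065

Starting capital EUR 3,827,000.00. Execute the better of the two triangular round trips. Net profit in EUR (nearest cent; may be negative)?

Net profit: EUR 13,137.56

Best loop EUR → USD → JPY → EUR:
EUR 3,827,000.00 × 1.1527 (sell EUR at bid) = USD 4,411,382.90
USD 4,411,382.90 ÷ 0.0064065 (buy JPY at ask) = JPY 688,579,240
JPY 688,579,240 × 0.0055769 (sell JPY at bid) = EUR 3,840,137.56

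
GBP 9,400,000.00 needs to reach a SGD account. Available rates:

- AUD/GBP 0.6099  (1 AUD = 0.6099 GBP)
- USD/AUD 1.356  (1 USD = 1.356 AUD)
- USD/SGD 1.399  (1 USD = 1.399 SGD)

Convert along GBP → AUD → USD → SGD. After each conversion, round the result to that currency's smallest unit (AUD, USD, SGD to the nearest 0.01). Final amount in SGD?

SGD 15,901,102.79

GBP 9,400,000.00 ÷ 0.6099 = AUD 15,412,362.68
AUD 15,412,362.68 ÷ 1.356 = USD 11,366,049.17
USD 11,366,049.17 × 1.399 = SGD 15,901,102.79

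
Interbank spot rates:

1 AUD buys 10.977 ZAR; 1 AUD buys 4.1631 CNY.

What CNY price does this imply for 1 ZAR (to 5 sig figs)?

1 ZAR ÷ 10.977 = 0.0910996 AUD
0.0910996 AUD × 4.1631 = 0.379257 CNY

ZAR/CNY = 0.37926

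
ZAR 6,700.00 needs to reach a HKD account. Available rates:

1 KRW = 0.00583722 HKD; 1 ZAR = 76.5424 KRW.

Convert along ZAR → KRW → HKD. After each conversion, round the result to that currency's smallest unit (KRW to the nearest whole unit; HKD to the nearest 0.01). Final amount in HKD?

HKD 2,993.52

ZAR 6,700.00 × 76.5424 = KRW 512,834
KRW 512,834 × 0.00583722 = HKD 2,993.52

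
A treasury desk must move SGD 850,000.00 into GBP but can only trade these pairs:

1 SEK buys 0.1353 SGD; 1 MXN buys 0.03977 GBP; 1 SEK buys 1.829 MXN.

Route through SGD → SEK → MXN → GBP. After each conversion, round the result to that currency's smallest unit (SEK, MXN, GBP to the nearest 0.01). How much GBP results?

GBP 456,972.88

SGD 850,000.00 ÷ 0.1353 = SEK 6,282,335.55
SEK 6,282,335.55 × 1.829 = MXN 11,490,391.72
MXN 11,490,391.72 × 0.03977 = GBP 456,972.88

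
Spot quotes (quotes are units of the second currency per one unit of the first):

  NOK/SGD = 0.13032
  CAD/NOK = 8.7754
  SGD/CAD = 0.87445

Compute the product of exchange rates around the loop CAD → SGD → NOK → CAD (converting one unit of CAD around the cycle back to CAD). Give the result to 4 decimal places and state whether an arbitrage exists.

1.0000 (no arbitrage)

Around CAD → SGD → NOK → CAD: 1 ÷ 0.87445 ÷ 0.13032 ÷ 8.7754 = 0.999970
Product ≈ 1 (deviation 0.003%, within rounding noise).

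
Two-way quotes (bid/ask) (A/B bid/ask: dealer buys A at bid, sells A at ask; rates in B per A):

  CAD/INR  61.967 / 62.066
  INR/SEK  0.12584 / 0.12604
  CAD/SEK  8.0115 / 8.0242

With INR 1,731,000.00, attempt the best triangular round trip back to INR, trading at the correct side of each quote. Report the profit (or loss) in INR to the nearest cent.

Net profit: INR 41,755.14

Best loop INR → CAD → SEK → INR:
INR 1,731,000.00 ÷ 62.066 (buy CAD at ask) = CAD 27,889.67
CAD 27,889.67 × 8.0115 (sell CAD at bid) = SEK 223,438.06
SEK 223,438.06 ÷ 0.12604 (buy INR at ask) = INR 1,772,755.14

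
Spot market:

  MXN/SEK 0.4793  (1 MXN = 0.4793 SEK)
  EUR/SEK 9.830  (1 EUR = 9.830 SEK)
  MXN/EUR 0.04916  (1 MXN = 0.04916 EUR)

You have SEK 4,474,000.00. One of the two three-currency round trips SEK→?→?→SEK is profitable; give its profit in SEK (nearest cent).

Profitable loop is SEK → MXN → EUR → SEK:
SEK 4,474,000.00 ÷ 0.4793 = MXN 9,334,446.07
MXN 9,334,446.07 × 0.04916 = EUR 458,881.37
EUR 458,881.37 × 9.830 = SEK 4,510,803.85
Profit = SEK 4,510,803.85 − SEK 4,474,000.00

Profit: SEK 36,803.85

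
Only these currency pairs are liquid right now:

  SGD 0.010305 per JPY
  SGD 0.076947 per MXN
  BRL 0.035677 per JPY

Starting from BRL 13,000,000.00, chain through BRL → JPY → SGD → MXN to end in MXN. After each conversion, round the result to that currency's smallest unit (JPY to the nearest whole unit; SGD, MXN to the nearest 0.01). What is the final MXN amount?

MXN 48,799,045.58

BRL 13,000,000.00 ÷ 0.035677 = JPY 364,380,413
JPY 364,380,413 × 0.010305 = SGD 3,754,940.16
SGD 3,754,940.16 ÷ 0.076947 = MXN 48,799,045.58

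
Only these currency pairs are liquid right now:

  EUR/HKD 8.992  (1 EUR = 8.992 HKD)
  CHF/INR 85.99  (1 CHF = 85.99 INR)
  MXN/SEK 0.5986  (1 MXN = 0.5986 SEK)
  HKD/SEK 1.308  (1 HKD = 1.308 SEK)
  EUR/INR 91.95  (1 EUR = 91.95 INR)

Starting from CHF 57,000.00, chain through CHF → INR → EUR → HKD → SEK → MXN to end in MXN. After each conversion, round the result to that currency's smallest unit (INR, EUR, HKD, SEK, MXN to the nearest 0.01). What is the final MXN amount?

CHF 57,000.00 × 85.99 = INR 4,901,430.00
INR 4,901,430.00 ÷ 91.95 = EUR 53,305.38
EUR 53,305.38 × 8.992 = HKD 479,321.98
HKD 479,321.98 × 1.308 = SEK 626,953.15
SEK 626,953.15 ÷ 0.5986 = MXN 1,047,365.77

MXN 1,047,365.77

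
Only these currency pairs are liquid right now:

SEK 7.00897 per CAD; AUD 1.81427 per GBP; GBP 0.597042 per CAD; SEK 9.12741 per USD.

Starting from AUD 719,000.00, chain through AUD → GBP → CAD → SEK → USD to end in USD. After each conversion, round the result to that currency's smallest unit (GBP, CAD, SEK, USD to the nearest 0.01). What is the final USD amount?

AUD 719,000.00 ÷ 1.81427 = GBP 396,302.65
GBP 396,302.65 ÷ 0.597042 = CAD 663,776.84
CAD 663,776.84 × 7.00897 = SEK 4,652,391.96
SEK 4,652,391.96 ÷ 9.12741 = USD 509,716.55

USD 509,716.55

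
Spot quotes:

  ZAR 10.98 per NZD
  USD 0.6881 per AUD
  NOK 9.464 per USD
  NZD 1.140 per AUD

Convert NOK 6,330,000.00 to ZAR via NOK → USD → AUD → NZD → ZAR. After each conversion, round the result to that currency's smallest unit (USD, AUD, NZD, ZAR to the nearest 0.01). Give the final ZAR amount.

NOK 6,330,000.00 ÷ 9.464 = USD 668,850.38
USD 668,850.38 ÷ 0.6881 = AUD 972,024.97
AUD 972,024.97 × 1.140 = NZD 1,108,108.47
NZD 1,108,108.47 × 10.98 = ZAR 12,167,031.00

ZAR 12,167,031.00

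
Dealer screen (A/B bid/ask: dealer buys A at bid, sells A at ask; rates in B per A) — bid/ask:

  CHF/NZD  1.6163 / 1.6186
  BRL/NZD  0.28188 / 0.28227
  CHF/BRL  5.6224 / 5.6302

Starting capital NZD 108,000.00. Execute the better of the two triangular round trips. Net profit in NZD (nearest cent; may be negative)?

Net profit: NZD 1,839.15

Best loop NZD → BRL → CHF → NZD:
NZD 108,000.00 ÷ 0.28227 (buy BRL at ask) = BRL 382,612.39
BRL 382,612.39 ÷ 5.6302 (buy CHF at ask) = CHF 67,957.16
CHF 67,957.16 × 1.6163 (sell CHF at bid) = NZD 109,839.15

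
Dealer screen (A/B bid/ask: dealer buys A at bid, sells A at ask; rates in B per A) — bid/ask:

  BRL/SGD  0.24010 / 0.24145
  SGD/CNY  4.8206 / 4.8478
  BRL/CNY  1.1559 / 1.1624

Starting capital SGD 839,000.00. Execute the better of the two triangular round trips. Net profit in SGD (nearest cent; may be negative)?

Net result: SGD -3,590.10 (no profitable arbitrage after spreads)

Best loop SGD → CNY → BRL → SGD:
SGD 839,000.00 × 4.8206 (sell SGD at bid) = CNY 4,044,483.40
CNY 4,044,483.40 ÷ 1.1624 (buy BRL at ask) = BRL 3,479,424.81
BRL 3,479,424.81 × 0.24010 (sell BRL at bid) = SGD 835,409.90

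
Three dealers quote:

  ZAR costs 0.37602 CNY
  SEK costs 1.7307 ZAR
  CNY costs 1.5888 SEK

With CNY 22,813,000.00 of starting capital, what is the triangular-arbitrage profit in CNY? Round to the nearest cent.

Profitable loop is CNY → SEK → ZAR → CNY:
CNY 22,813,000.00 × 1.5888 = SEK 36,245,294.40
SEK 36,245,294.40 × 1.7307 = ZAR 62,729,731.02
ZAR 62,729,731.02 × 0.37602 = CNY 23,587,633.46
Profit = CNY 23,587,633.46 − CNY 22,813,000.00

Profit: CNY 774,633.46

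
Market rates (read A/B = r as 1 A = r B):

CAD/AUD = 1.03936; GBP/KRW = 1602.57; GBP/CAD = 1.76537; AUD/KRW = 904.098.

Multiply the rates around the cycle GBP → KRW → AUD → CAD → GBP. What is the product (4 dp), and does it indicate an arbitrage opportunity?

Around GBP → KRW → AUD → CAD → GBP: 1 × 1602.57 ÷ 904.098 ÷ 1.03936 ÷ 1.76537 = 0.966050
Product < 1; profitable direction is GBP → CAD → AUD → KRW → GBP.

0.9661 (arbitrage exists)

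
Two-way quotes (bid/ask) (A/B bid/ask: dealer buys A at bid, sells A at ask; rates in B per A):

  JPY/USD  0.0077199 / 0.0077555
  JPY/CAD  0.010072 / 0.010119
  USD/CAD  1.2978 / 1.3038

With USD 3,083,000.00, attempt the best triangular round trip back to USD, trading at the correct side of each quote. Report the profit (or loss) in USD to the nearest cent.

Best loop USD → JPY → CAD → USD:
USD 3,083,000.00 ÷ 0.0077555 (buy JPY at ask) = JPY 397,524,338
JPY 397,524,338 × 0.010072 (sell JPY at bid) = CAD 4,003,865.13
CAD 4,003,865.13 ÷ 1.3038 (buy USD at ask) = USD 3,070,919.72

Net result: USD -12,080.28 (no profitable arbitrage after spreads)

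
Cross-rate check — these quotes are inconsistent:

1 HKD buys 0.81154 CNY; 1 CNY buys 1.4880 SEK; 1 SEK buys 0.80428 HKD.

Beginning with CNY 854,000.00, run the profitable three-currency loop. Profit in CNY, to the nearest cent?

Profitable loop is CNY → HKD → SEK → CNY:
CNY 854,000.00 ÷ 0.81154 = HKD 1,052,320.28
HKD 1,052,320.28 ÷ 0.80428 = SEK 1,308,400.41
SEK 1,308,400.41 ÷ 1.4880 = CNY 879,301.35
Profit = CNY 879,301.35 − CNY 854,000.00

Profit: CNY 25,301.35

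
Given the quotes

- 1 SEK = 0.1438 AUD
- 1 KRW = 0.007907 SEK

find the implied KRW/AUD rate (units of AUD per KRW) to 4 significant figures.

1 KRW × 0.007907 = 0.007907 SEK
0.007907 SEK × 0.1438 = 0.00113703 AUD

KRW/AUD = 0.001137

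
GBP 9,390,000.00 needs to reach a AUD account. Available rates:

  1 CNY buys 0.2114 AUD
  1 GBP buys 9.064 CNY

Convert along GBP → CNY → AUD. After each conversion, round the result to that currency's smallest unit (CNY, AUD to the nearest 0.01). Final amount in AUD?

GBP 9,390,000.00 × 9.064 = CNY 85,110,960.00
CNY 85,110,960.00 × 0.2114 = AUD 17,992,456.94

AUD 17,992,456.94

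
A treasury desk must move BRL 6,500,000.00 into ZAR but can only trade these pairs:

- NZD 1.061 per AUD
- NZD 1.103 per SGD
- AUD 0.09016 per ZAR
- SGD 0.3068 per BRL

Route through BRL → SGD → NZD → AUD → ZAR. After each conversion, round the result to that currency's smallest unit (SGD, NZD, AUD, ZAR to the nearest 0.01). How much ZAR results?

ZAR 22,994,021.74

BRL 6,500,000.00 × 0.3068 = SGD 1,994,200.00
SGD 1,994,200.00 × 1.103 = NZD 2,199,602.60
NZD 2,199,602.60 ÷ 1.061 = AUD 2,073,141.00
AUD 2,073,141.00 ÷ 0.09016 = ZAR 22,994,021.74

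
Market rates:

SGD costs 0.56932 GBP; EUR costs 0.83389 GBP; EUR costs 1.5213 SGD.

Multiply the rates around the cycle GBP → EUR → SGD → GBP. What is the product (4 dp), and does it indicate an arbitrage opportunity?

1.0386 (arbitrage exists)

Around GBP → EUR → SGD → GBP: 1 ÷ 0.83389 × 1.5213 × 0.56932 = 1.038634
Product > 1; profitable direction is GBP → EUR → SGD → GBP.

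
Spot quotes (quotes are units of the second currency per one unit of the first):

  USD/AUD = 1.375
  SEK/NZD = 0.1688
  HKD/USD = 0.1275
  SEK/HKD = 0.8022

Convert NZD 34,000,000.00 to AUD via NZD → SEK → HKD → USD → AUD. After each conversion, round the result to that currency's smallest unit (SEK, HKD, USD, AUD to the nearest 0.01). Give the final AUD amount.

AUD 28,327,093.45

NZD 34,000,000.00 ÷ 0.1688 = SEK 201,421,800.95
SEK 201,421,800.95 × 0.8022 = HKD 161,580,568.72
HKD 161,580,568.72 × 0.1275 = USD 20,601,522.51
USD 20,601,522.51 × 1.375 = AUD 28,327,093.45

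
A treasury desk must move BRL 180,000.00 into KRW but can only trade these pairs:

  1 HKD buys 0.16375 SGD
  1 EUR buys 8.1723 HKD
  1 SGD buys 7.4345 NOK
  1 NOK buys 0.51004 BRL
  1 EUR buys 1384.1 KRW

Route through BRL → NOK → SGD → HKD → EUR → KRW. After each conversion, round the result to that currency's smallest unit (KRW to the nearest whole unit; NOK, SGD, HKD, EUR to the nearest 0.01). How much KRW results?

BRL 180,000.00 ÷ 0.51004 = NOK 352,913.50
NOK 352,913.50 ÷ 7.4345 = SGD 47,469.70
SGD 47,469.70 ÷ 0.16375 = HKD 289,891.30
HKD 289,891.30 ÷ 8.1723 = EUR 35,472.43
EUR 35,472.43 × 1384.1 = KRW 49,097,390

KRW 49,097,390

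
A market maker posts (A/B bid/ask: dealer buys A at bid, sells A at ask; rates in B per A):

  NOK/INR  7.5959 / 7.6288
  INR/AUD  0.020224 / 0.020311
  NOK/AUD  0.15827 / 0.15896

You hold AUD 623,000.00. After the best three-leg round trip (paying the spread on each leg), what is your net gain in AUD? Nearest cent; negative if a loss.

Net profit: AUD 13,354.49

Best loop AUD → INR → NOK → AUD:
AUD 623,000.00 ÷ 0.020311 (buy INR at ask) = INR 30,673,034.32
INR 30,673,034.32 ÷ 7.6288 (buy NOK at ask) = NOK 4,020,689.27
NOK 4,020,689.27 × 0.15827 (sell NOK at bid) = AUD 636,354.49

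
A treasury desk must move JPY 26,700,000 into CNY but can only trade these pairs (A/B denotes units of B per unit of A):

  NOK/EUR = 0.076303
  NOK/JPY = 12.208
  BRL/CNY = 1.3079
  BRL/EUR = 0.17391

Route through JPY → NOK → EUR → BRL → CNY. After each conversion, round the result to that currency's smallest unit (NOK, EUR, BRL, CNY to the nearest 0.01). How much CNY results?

CNY 1,255,042.22

JPY 26,700,000 ÷ 12.208 = NOK 2,187,090.43
NOK 2,187,090.43 × 0.076303 = EUR 166,881.56
EUR 166,881.56 ÷ 0.17391 = BRL 959,585.76
BRL 959,585.76 × 1.3079 = CNY 1,255,042.22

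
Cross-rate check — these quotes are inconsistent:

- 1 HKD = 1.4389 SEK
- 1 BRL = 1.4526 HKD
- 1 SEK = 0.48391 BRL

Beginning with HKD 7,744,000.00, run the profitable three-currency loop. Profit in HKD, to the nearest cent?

Profitable loop is HKD → SEK → BRL → HKD:
HKD 7,744,000.00 × 1.4389 = SEK 11,142,841.60
SEK 11,142,841.60 × 0.48391 = BRL 5,392,132.48
BRL 5,392,132.48 × 1.4526 = HKD 7,832,611.64
Profit = HKD 7,832,611.64 − HKD 7,744,000.00

Profit: HKD 88,611.64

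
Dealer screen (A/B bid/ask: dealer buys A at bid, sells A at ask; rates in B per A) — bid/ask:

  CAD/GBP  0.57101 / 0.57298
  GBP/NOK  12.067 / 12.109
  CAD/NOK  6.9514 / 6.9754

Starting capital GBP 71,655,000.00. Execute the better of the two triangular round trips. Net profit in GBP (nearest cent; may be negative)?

Best loop GBP → CAD → NOK → GBP:
GBP 71,655,000.00 ÷ 0.57298 (buy CAD at ask) = CAD 125,056,721.00
CAD 125,056,721.00 × 6.9514 (sell CAD at bid) = NOK 869,319,290.38
NOK 869,319,290.38 ÷ 12.109 (buy GBP at ask) = GBP 71,791,171.06

Net profit: GBP 136,171.06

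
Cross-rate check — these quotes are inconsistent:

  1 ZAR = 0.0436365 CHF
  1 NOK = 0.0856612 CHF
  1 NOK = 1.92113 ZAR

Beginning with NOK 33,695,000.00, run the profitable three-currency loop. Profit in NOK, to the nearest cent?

Profitable loop is NOK → CHF → ZAR → NOK:
NOK 33,695,000.00 × 0.0856612 = CHF 2,886,354.13
CHF 2,886,354.13 ÷ 0.0436365 = ZAR 66,145,408.87
ZAR 66,145,408.87 ÷ 1.92113 = NOK 34,430,470.02
Profit = NOK 34,430,470.02 − NOK 33,695,000.00

Profit: NOK 735,470.02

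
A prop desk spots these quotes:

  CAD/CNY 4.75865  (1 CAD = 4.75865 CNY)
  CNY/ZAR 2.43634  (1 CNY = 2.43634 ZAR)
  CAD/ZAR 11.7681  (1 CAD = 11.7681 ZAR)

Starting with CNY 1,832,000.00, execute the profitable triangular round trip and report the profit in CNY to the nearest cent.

Profitable loop is CNY → CAD → ZAR → CNY:
CNY 1,832,000.00 ÷ 4.75865 = CAD 384,983.14
CAD 384,983.14 × 11.7681 = ZAR 4,530,520.04
ZAR 4,530,520.04 ÷ 2.43634 = CNY 1,859,559.85
Profit = CNY 1,859,559.85 − CNY 1,832,000.00

Profit: CNY 27,559.85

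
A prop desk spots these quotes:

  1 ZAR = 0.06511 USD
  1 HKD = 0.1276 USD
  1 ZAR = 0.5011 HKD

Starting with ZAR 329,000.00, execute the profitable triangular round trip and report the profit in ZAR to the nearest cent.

Profit: ZAR 6,018.29

Profitable loop is ZAR → USD → HKD → ZAR:
ZAR 329,000.00 × 0.06511 = USD 21,421.19
USD 21,421.19 ÷ 0.1276 = HKD 167,877.66
HKD 167,877.66 ÷ 0.5011 = ZAR 335,018.29
Profit = ZAR 335,018.29 − ZAR 329,000.00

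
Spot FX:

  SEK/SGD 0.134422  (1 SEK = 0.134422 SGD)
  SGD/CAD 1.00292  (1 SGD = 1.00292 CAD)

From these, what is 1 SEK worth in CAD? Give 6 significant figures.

SEK/CAD = 0.134815

1 SEK × 0.134422 = 0.134422 SGD
0.134422 SGD × 1.00292 = 0.134815 CAD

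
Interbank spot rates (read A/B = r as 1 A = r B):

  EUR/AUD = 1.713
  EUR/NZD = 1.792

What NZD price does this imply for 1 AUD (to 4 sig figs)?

AUD/NZD = 1.046

1 AUD ÷ 1.713 = 0.583771 EUR
0.583771 EUR × 1.792 = 1.04612 NZD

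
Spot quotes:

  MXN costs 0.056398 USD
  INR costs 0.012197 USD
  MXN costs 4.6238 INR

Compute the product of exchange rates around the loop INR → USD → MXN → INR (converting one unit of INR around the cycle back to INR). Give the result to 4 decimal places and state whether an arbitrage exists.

1.0000 (no arbitrage)

Around INR → USD → MXN → INR: 1 × 0.012197 ÷ 0.056398 × 4.6238 = 0.999973
Product ≈ 1 (deviation 0.003%, within rounding noise).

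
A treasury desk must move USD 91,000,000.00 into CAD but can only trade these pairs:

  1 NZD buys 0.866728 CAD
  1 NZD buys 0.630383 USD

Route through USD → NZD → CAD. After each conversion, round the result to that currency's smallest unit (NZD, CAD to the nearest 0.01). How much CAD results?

CAD 125,117,980.66

USD 91,000,000.00 ÷ 0.630383 = NZD 144,356,684.75
NZD 144,356,684.75 × 0.866728 = CAD 125,117,980.66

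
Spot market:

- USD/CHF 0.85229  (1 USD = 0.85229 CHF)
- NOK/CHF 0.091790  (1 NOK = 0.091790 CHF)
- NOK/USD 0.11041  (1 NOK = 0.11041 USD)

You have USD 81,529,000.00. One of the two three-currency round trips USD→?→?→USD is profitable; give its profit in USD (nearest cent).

Profit: USD 2,052,959.46

Profitable loop is USD → CHF → NOK → USD:
USD 81,529,000.00 × 0.85229 = CHF 69,486,351.41
CHF 69,486,351.41 ÷ 0.091790 = NOK 757,014,396.01
NOK 757,014,396.01 × 0.11041 = USD 83,581,959.46
Profit = USD 83,581,959.46 − USD 81,529,000.00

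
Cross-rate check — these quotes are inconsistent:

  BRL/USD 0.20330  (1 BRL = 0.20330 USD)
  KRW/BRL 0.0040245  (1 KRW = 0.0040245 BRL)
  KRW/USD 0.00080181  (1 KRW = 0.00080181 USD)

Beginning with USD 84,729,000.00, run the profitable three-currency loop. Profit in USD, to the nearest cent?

Profit: USD 1,729,943.19

Profitable loop is USD → KRW → BRL → USD:
USD 84,729,000.00 ÷ 0.00080181 = KRW 105,672,166,723
KRW 105,672,166,723 × 0.0040245 = BRL 425,277,634.98
BRL 425,277,634.98 × 0.20330 = USD 86,458,943.19
Profit = USD 86,458,943.19 − USD 84,729,000.00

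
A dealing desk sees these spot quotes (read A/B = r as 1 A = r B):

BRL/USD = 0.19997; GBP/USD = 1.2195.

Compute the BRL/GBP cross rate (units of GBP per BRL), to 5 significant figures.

1 BRL × 0.19997 = 0.19997 USD
0.19997 USD ÷ 1.2195 = 0.163977 GBP

BRL/GBP = 0.16398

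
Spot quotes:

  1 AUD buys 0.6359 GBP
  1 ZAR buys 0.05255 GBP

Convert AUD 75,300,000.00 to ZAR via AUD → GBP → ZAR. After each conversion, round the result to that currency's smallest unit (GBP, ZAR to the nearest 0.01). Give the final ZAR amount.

ZAR 911,194,481.45

AUD 75,300,000.00 × 0.6359 = GBP 47,883,270.00
GBP 47,883,270.00 ÷ 0.05255 = ZAR 911,194,481.45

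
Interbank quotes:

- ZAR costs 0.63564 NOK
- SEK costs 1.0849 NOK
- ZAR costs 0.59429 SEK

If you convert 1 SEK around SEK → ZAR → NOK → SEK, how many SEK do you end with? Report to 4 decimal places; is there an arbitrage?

0.9859 (arbitrage exists)

Around SEK → ZAR → NOK → SEK: 1 ÷ 0.59429 × 0.63564 ÷ 1.0849 = 0.985878
Product < 1; profitable direction is SEK → NOK → ZAR → SEK.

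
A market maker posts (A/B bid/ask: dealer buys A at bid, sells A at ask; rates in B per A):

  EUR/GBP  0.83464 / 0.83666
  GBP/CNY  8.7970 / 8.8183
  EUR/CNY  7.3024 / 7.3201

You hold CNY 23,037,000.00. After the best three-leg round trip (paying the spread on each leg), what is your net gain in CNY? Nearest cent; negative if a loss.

Net profit: CNY 69,953.73

Best loop CNY → EUR → GBP → CNY:
CNY 23,037,000.00 ÷ 7.3201 (buy EUR at ask) = EUR 3,147,088.15
EUR 3,147,088.15 × 0.83464 (sell EUR at bid) = GBP 2,626,685.66
GBP 2,626,685.66 × 8.7970 (sell GBP at bid) = CNY 23,106,953.73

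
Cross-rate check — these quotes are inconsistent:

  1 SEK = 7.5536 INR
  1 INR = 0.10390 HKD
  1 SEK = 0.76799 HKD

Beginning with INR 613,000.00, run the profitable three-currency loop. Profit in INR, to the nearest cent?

Profit: INR 13,432.73

Profitable loop is INR → HKD → SEK → INR:
INR 613,000.00 × 0.10390 = HKD 63,690.70
HKD 63,690.70 ÷ 0.76799 = SEK 82,931.68
SEK 82,931.68 × 7.5536 = INR 626,432.73
Profit = INR 626,432.73 − INR 613,000.00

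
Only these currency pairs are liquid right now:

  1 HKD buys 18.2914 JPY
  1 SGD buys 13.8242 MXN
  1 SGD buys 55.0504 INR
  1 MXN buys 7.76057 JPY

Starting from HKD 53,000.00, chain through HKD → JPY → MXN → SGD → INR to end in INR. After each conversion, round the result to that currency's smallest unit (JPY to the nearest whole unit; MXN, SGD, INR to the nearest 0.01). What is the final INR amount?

HKD 53,000.00 × 18.2914 = JPY 969,444
JPY 969,444 ÷ 7.76057 = MXN 124,919.17
MXN 124,919.17 ÷ 13.8242 = SGD 9,036.27
SGD 9,036.27 × 55.0504 = INR 497,450.28

INR 497,450.28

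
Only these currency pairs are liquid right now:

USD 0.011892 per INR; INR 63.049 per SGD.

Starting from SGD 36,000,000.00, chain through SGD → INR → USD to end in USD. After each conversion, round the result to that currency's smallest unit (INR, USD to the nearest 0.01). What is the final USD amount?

USD 26,992,033.49

SGD 36,000,000.00 × 63.049 = INR 2,269,764,000.00
INR 2,269,764,000.00 × 0.011892 = USD 26,992,033.49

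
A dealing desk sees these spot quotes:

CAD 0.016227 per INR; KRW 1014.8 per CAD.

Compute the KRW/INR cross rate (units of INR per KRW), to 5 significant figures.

KRW/INR = 0.060727

1 KRW ÷ 1014.8 = 0.000985416 CAD
0.000985416 CAD ÷ 0.016227 = 0.0607269 INR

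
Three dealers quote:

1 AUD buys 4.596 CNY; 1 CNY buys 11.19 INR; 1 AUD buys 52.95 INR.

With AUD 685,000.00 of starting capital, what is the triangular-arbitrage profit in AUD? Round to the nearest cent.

Profitable loop is AUD → INR → CNY → AUD:
AUD 685,000.00 × 52.95 = INR 36,270,750.00
INR 36,270,750.00 ÷ 11.19 = CNY 3,241,353.89
CNY 3,241,353.89 ÷ 4.596 = AUD 705,255.42
Profit = AUD 705,255.42 − AUD 685,000.00

Profit: AUD 20,255.42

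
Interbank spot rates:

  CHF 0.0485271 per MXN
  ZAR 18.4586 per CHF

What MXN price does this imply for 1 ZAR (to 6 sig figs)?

1 ZAR ÷ 18.4586 = 0.0541753 CHF
0.0541753 CHF ÷ 0.0485271 = 1.11639 MXN

ZAR/MXN = 1.11639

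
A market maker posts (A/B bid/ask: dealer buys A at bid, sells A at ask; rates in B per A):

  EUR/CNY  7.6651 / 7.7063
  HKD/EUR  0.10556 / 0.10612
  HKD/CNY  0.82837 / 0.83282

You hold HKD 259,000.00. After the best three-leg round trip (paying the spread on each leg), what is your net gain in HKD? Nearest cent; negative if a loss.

Best loop HKD → CNY → EUR → HKD:
HKD 259,000.00 × 0.82837 (sell HKD at bid) = CNY 214,547.83
CNY 214,547.83 ÷ 7.7063 (buy EUR at ask) = EUR 27,840.58
EUR 27,840.58 ÷ 0.10612 (buy HKD at ask) = HKD 262,349.94

Net profit: HKD 3,349.94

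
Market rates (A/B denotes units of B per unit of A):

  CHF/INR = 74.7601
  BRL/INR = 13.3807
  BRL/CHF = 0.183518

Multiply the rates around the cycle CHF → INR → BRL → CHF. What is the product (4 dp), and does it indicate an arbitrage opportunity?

Around CHF → INR → BRL → CHF: 1 × 74.7601 ÷ 13.3807 × 0.183518 = 1.025344
Product > 1; profitable direction is CHF → INR → BRL → CHF.

1.0253 (arbitrage exists)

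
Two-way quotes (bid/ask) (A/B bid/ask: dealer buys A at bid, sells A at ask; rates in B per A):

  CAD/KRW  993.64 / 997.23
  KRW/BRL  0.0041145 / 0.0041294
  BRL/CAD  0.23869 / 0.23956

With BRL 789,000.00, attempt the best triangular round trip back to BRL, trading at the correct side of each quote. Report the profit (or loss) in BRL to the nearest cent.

Net profit: BRL 10,798.18

Best loop BRL → KRW → CAD → BRL:
BRL 789,000.00 ÷ 0.0041294 (buy KRW at ask) = KRW 191,068,920
KRW 191,068,920 ÷ 997.23 (buy CAD at ask) = CAD 191,599.65
CAD 191,599.65 ÷ 0.23956 (buy BRL at ask) = BRL 799,798.18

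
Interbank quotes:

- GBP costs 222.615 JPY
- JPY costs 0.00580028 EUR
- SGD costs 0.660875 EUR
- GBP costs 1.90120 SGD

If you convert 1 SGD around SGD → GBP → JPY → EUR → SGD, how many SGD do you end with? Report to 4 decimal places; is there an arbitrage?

Around SGD → GBP → JPY → EUR → SGD: 1 ÷ 1.90120 × 222.615 × 0.00580028 ÷ 0.660875 = 1.027676
Product > 1; profitable direction is SGD → GBP → JPY → EUR → SGD.

1.0277 (arbitrage exists)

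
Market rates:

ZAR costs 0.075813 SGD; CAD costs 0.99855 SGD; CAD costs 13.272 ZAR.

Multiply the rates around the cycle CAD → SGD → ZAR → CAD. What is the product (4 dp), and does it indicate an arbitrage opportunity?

Around CAD → SGD → ZAR → CAD: 1 × 0.99855 ÷ 0.075813 ÷ 13.272 = 0.992407
Product < 1; profitable direction is CAD → ZAR → SGD → CAD.

0.9924 (arbitrage exists)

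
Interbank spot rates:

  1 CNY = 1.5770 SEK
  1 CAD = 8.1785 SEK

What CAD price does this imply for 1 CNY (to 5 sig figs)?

CNY/CAD = 0.19282

1 CNY × 1.5770 = 1.577 SEK
1.577 SEK ÷ 8.1785 = 0.192823 CAD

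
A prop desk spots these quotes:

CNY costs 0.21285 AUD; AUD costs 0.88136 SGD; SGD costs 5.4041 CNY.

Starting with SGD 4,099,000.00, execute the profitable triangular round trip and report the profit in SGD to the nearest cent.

Profit: SGD 56,547.84

Profitable loop is SGD → CNY → AUD → SGD:
SGD 4,099,000.00 × 5.4041 = CNY 22,151,405.90
CNY 22,151,405.90 × 0.21285 = AUD 4,714,926.75
AUD 4,714,926.75 × 0.88136 = SGD 4,155,547.84
Profit = SGD 4,155,547.84 − SGD 4,099,000.00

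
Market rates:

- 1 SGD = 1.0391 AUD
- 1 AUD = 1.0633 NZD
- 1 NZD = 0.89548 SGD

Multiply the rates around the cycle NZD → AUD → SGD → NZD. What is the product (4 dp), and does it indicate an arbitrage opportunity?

1.0107 (arbitrage exists)

Around NZD → AUD → SGD → NZD: 1 ÷ 1.0633 ÷ 1.0391 ÷ 0.89548 = 1.010720
Product > 1; profitable direction is NZD → AUD → SGD → NZD.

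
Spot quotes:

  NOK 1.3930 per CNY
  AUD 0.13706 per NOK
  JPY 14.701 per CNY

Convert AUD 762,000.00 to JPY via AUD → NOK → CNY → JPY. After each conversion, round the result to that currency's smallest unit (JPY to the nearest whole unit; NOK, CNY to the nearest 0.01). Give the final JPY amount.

AUD 762,000.00 ÷ 0.13706 = NOK 5,559,608.93
NOK 5,559,608.93 ÷ 1.3930 = CNY 3,991,104.76
CNY 3,991,104.76 × 14.701 = JPY 58,673,231

JPY 58,673,231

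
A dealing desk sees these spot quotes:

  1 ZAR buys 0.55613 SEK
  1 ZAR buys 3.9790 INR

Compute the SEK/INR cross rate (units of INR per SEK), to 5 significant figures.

SEK/INR = 7.1548

1 SEK ÷ 0.55613 = 1.79814 ZAR
1.79814 ZAR × 3.9790 = 7.1548 INR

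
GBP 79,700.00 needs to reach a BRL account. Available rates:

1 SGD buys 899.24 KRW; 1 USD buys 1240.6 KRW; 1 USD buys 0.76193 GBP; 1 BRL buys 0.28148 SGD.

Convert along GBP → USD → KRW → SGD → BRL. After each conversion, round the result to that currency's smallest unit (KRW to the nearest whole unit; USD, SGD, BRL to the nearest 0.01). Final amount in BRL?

BRL 512,686.51

GBP 79,700.00 ÷ 0.76193 = USD 104,602.79
USD 104,602.79 × 1240.6 = KRW 129,770,221
KRW 129,770,221 ÷ 899.24 = SGD 144,311.00
SGD 144,311.00 ÷ 0.28148 = BRL 512,686.51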